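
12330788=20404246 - 8073458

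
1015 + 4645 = 5660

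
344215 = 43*8005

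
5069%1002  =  59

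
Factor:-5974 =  - 2^1*29^1*103^1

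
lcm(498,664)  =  1992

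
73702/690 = 106+281/345 = 106.81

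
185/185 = 1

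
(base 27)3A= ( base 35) 2L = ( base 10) 91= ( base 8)133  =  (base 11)83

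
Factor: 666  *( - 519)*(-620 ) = 2^3*3^3*5^1*31^1*37^1*173^1 = 214305480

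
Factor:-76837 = - 76837^1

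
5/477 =5/477 = 0.01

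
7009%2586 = 1837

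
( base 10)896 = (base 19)293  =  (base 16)380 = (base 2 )1110000000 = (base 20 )24G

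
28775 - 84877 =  - 56102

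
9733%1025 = 508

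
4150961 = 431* 9631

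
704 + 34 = 738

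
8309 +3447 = 11756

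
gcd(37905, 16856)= 7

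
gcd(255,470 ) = 5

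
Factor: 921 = 3^1 * 307^1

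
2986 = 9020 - 6034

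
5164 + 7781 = 12945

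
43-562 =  - 519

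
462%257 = 205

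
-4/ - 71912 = 1/17978 = 0.00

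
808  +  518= 1326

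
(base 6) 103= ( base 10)39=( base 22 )1H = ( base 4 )213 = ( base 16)27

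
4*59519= 238076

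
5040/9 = 560 = 560.00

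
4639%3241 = 1398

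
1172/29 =40 + 12/29= 40.41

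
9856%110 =66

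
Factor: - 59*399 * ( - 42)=988722 = 2^1* 3^2*7^2 * 19^1 * 59^1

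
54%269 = 54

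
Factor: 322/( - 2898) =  - 1/9 = - 3^(-2 )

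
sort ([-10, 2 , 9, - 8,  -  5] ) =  [  -  10,- 8, - 5,2,9 ] 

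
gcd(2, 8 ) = 2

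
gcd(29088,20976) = 48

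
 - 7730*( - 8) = 61840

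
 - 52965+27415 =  - 25550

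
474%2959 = 474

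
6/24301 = 6/24301=0.00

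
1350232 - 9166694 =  - 7816462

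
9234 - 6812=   2422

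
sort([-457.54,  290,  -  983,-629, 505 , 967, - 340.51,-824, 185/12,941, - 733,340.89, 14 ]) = [ - 983, - 824,-733, - 629 , - 457.54,  -  340.51,14,185/12,290, 340.89,505,941,967]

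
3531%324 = 291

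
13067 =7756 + 5311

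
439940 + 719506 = 1159446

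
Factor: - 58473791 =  - 58473791^1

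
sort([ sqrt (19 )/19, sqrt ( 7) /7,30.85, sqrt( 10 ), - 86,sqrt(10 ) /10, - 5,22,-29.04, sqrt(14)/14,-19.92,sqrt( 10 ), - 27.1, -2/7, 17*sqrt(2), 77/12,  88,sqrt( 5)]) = [ - 86, - 29.04, - 27.1,-19.92 , - 5, - 2/7, sqrt(19 )/19,sqrt (14) /14,sqrt (10)/10,  sqrt( 7 )/7, sqrt(5 ), sqrt(10),sqrt(10 ) , 77/12 , 22 , 17*sqrt(2 ), 30.85, 88]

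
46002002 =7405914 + 38596088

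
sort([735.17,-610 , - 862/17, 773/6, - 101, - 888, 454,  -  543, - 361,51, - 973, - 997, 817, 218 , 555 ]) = [  -  997, - 973, - 888, - 610, - 543, - 361,-101, - 862/17, 51,773/6, 218, 454, 555, 735.17, 817 ] 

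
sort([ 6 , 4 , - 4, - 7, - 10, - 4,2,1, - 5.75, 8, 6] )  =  [ - 10,  -  7,-5.75, - 4, - 4,1,2, 4,6,6,  8]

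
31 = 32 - 1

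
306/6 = 51 = 51.00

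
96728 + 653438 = 750166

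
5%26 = 5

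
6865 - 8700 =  - 1835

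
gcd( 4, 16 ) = 4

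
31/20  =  1 + 11/20 = 1.55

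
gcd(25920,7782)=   6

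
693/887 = 693/887 = 0.78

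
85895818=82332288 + 3563530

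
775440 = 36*21540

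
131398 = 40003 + 91395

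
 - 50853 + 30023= - 20830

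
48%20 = 8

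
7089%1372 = 229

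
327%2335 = 327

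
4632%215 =117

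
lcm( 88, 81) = 7128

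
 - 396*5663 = - 2242548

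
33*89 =2937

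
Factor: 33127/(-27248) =-2^( -4 ) * 13^( - 1) * 131^(  -  1)*157^1*211^1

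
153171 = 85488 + 67683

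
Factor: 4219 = 4219^1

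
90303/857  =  90303/857 = 105.37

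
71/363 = 71/363= 0.20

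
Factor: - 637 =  - 7^2 *13^1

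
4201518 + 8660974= 12862492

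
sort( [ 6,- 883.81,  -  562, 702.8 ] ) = [ - 883.81, - 562, 6, 702.8 ]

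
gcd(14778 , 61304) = 2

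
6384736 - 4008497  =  2376239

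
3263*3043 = 9929309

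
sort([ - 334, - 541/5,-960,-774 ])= [ - 960 , - 774,-334, - 541/5]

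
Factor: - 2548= - 2^2*7^2*13^1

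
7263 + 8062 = 15325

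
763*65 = 49595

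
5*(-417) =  - 2085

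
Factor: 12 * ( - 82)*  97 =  - 2^3 * 3^1 * 41^1 *97^1 = - 95448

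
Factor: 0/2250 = 0 = 0^1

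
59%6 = 5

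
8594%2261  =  1811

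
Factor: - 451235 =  - 5^1 * 90247^1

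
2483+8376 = 10859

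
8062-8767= - 705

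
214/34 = 107/17=   6.29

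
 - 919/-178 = 5 + 29/178 = 5.16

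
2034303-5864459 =  -  3830156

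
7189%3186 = 817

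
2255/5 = 451 = 451.00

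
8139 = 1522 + 6617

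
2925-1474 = 1451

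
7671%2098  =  1377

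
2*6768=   13536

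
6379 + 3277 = 9656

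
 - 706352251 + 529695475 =  -  176656776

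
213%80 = 53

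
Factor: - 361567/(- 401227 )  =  547^1 * 607^( - 1) = 547/607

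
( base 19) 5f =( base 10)110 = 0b1101110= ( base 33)3b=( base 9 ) 132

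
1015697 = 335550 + 680147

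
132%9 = 6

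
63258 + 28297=91555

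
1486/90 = 743/45 = 16.51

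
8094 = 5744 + 2350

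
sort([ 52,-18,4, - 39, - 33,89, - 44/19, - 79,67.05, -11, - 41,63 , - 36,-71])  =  [ - 79, - 71,-41, - 39,-36 , - 33, - 18, - 11, - 44/19,4,52,63,67.05,89 ] 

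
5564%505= 9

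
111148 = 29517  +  81631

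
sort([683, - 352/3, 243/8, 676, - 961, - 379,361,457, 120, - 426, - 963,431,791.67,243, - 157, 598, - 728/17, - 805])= [- 963, - 961, - 805, - 426, - 379, - 157,- 352/3, - 728/17,243/8, 120 , 243,361, 431, 457,598,  676 , 683, 791.67] 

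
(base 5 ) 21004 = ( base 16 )563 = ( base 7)4010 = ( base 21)32e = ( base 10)1379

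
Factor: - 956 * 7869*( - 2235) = 16813377540  =  2^2 * 3^2*5^1*43^1 * 61^1*149^1 * 239^1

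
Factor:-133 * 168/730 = - 11172/365 = - 2^2*3^1 * 5^( - 1 )*7^2 *19^1*73^(-1 )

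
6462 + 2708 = 9170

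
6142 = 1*6142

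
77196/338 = 38598/169  =  228.39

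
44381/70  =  44381/70 = 634.01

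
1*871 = 871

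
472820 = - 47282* ( - 10 )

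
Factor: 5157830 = 2^1*5^1 * 515783^1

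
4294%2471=1823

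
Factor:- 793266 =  - 2^1*3^1 * 29^1 * 47^1*97^1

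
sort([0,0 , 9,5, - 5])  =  [-5,0,0,5,9]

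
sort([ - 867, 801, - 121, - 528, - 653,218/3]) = [ - 867, - 653, - 528, - 121, 218/3,801]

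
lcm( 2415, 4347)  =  21735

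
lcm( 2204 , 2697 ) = 204972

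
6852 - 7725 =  - 873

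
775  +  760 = 1535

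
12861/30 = 4287/10 = 428.70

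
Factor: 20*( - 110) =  - 2^3 *5^2*11^1 = - 2200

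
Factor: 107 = 107^1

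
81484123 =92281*883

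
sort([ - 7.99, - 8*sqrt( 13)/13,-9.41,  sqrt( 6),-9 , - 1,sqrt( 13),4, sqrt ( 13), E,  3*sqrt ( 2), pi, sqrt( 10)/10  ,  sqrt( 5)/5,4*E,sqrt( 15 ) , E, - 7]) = [-9.41,-9,-7.99,-7,-8*sqrt(13) /13,-1,sqrt( 10)/10,sqrt( 5)/5,sqrt(6 ) , E, E,  pi,  sqrt(13),sqrt(13), sqrt (15),4,3*sqrt( 2),4*E]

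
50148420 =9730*5154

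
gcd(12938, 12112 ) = 2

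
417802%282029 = 135773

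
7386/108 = 1231/18 = 68.39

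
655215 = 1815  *361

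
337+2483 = 2820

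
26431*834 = 22043454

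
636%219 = 198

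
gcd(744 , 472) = 8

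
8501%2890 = 2721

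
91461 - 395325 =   -  303864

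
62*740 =45880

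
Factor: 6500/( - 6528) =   -  1625/1632 = -2^( - 5)*3^( - 1 )*5^3  *  13^1 * 17^( - 1) 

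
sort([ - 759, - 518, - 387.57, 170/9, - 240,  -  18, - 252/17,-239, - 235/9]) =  [ - 759,-518, - 387.57, - 240, - 239, - 235/9, - 18, - 252/17,170/9] 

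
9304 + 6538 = 15842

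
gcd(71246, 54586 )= 98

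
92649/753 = 123 + 10/251 = 123.04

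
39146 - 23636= 15510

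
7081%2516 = 2049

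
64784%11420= 7684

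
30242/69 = 30242/69 = 438.29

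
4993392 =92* 54276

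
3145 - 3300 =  - 155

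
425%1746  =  425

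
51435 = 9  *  5715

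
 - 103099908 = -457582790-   -  354482882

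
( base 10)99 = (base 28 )3f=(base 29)3C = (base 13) 78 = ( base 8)143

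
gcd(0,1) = 1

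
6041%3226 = 2815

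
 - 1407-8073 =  - 9480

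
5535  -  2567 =2968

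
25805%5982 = 1877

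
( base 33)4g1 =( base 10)4885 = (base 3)20200221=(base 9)6627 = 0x1315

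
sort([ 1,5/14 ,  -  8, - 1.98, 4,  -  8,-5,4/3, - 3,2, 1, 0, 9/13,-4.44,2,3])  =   [ - 8, - 8, - 5 ,-4.44,-3, -1.98,0,5/14,9/13, 1,1,4/3 , 2,2,3 , 4]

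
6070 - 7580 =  - 1510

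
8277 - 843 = 7434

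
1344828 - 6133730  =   - 4788902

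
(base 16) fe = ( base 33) 7n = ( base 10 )254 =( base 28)92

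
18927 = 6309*3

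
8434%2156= 1966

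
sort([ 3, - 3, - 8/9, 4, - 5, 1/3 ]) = [ - 5, - 3, - 8/9, 1/3,3, 4 ]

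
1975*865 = 1708375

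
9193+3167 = 12360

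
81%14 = 11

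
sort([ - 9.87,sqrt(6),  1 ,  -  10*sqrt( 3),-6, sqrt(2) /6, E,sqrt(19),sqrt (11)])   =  [ -10 * sqrt(3 ), - 9.87,-6,sqrt( 2 )/6, 1,sqrt(6),E,sqrt(11 ),sqrt(19) ]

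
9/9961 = 9/9961 =0.00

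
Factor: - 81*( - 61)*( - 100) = - 2^2*3^4*5^2*61^1 = - 494100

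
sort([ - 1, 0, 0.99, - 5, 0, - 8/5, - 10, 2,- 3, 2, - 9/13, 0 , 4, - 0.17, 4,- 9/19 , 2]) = [ - 10,  -  5,-3,  -  8/5, - 1, - 9/13,  -  9/19,- 0.17 , 0, 0,0 , 0.99, 2,2,2, 4,  4 ]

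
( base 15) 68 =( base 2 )1100010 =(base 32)32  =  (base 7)200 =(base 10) 98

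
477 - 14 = 463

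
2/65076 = 1/32538 = 0.00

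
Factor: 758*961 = 728438  =  2^1*31^2*379^1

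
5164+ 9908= 15072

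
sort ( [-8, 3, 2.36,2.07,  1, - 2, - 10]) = [ - 10 , - 8,  -  2 , 1 , 2.07, 2.36, 3]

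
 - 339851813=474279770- 814131583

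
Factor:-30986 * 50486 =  - 1564359196 = - 2^2 * 15493^1*25243^1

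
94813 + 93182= 187995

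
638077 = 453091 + 184986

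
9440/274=34 + 62/137  =  34.45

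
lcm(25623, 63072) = 819936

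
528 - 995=-467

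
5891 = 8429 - 2538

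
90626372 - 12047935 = 78578437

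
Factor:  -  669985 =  - 5^1  *47^1*2851^1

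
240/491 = 240/491 = 0.49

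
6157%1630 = 1267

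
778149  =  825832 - 47683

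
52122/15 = 3474 + 4/5 = 3474.80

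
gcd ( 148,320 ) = 4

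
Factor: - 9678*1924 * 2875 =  - 53533857000 = - 2^3*3^1*5^3*13^1*23^1 * 37^1*1613^1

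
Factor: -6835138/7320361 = -2^1*283^( - 1)*25867^( - 1 ) * 3417569^1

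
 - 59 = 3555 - 3614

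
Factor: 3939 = 3^1*13^1*101^1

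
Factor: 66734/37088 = 547/304 = 2^(-4)*19^( - 1 )*547^1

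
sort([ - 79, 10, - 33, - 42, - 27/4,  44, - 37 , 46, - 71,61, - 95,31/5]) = [ - 95, - 79, - 71, - 42, - 37, - 33,- 27/4, 31/5, 10,  44, 46 , 61] 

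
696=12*58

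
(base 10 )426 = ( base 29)EK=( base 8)652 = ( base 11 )358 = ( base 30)e6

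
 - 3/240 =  - 1+79/80 = - 0.01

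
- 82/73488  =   - 41/36744 = -  0.00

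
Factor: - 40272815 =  - 5^1*11^1*732233^1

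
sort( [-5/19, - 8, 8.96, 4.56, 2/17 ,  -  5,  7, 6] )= [ - 8,  -  5,-5/19, 2/17 , 4.56, 6,  7,8.96 ] 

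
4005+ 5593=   9598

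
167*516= 86172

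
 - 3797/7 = -3797/7 = - 542.43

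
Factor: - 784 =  - 2^4  *7^2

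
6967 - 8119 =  - 1152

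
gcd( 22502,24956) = 2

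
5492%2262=968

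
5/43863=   5/43863  =  0.00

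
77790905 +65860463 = 143651368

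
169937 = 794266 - 624329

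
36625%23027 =13598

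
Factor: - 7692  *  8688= - 66828096 = -  2^6*3^2*181^1 *641^1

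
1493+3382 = 4875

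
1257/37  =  1257/37 = 33.97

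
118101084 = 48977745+69123339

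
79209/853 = 79209/853=92.86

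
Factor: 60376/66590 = 30188/33295 = 2^2*5^( - 1)*6659^(-1)*7547^1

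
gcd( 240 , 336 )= 48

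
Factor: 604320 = 2^5*3^1*5^1*1259^1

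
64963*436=28323868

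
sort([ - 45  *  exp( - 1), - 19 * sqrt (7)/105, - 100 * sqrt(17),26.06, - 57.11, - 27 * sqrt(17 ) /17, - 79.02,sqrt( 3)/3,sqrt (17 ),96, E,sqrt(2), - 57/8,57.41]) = [ - 100*sqrt (17), - 79.02, - 57.11, - 45*exp( - 1) , - 57/8, - 27*sqrt (17) /17, - 19 * sqrt( 7 )/105, sqrt( 3)/3,sqrt( 2),  E,sqrt( 17),26.06,57.41,96]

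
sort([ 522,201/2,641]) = [ 201/2, 522, 641]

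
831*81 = 67311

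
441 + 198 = 639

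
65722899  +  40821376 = 106544275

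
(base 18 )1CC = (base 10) 552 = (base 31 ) HP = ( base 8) 1050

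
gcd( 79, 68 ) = 1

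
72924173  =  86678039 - 13753866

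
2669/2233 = 2669/2233 =1.20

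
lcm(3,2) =6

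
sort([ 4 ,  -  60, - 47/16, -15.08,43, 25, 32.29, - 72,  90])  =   [ - 72, - 60, - 15.08,-47/16, 4, 25,32.29, 43, 90]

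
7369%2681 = 2007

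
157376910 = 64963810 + 92413100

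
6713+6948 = 13661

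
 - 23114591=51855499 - 74970090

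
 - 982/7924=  - 491/3962 = -  0.12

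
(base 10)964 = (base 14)4cc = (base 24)1G4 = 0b1111000100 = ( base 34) SC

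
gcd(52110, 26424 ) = 18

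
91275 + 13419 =104694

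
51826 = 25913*2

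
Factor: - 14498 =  -2^1 * 11^1*659^1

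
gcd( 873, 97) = 97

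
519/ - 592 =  - 1 + 73/592 = - 0.88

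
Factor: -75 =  - 3^1*5^2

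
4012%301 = 99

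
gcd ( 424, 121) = 1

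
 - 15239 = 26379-41618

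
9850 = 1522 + 8328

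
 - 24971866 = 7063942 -32035808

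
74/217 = 74/217 =0.34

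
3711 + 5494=9205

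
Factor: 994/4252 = 497/2126 = 2^(  -  1) * 7^1*71^1 * 1063^( - 1 )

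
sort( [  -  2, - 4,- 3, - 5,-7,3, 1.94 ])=[-7, - 5, - 4,-3, - 2, 1.94,3]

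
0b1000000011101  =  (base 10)4125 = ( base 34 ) 3jb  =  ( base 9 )5583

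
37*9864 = 364968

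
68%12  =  8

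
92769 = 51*1819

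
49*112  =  5488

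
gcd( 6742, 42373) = 1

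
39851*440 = 17534440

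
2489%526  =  385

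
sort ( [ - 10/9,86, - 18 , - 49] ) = [  -  49, - 18 ,-10/9,86 ]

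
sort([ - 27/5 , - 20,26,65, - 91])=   [ - 91 , - 20, - 27/5  ,  26,65 ] 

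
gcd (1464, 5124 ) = 732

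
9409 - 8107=1302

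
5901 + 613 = 6514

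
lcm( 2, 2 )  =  2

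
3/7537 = 3/7537 = 0.00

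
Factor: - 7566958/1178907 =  - 2^1 * 3^ ( - 1)*7^1 * 89^1 * 6073^1 * 392969^ (- 1) 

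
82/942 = 41/471 = 0.09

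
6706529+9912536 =16619065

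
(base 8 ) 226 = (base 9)176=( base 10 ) 150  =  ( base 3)12120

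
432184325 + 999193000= 1431377325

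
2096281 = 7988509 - 5892228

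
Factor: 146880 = 2^6 * 3^3*5^1 * 17^1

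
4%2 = 0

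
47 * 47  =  2209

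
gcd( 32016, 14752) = 16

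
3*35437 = 106311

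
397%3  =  1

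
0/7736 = 0 = 0.00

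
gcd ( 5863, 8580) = 143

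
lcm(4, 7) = 28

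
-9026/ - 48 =4513/24  =  188.04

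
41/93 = 41/93 = 0.44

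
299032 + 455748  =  754780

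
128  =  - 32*( - 4 )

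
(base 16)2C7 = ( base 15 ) 326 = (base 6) 3143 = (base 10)711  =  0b1011000111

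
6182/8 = 772  +  3/4 = 772.75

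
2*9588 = 19176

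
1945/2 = 1945/2 = 972.50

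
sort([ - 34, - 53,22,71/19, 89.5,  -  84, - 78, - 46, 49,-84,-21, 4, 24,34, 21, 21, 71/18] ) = [ - 84, - 84,  -  78,-53, - 46, - 34, - 21, 71/19, 71/18, 4, 21 , 21,22, 24, 34,  49, 89.5 ] 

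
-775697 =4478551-5254248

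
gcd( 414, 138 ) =138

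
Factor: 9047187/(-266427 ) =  - 3^1*7^( - 1) * 4229^(-1)*335081^1  =  - 1005243/29603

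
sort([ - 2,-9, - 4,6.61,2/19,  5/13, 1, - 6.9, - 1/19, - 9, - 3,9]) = [ - 9,  -  9 , - 6.9, - 4, - 3, - 2, - 1/19,2/19,5/13,1,6.61, 9]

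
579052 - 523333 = 55719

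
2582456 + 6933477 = 9515933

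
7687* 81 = 622647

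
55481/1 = 55481  =  55481.00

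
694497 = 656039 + 38458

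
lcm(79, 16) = 1264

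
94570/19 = 4977 + 7/19 = 4977.37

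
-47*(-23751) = 1116297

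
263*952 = 250376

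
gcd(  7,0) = 7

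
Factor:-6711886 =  - 2^1*1061^1* 3163^1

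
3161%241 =28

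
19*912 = 17328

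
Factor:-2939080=  -  2^3*5^1*73477^1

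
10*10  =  100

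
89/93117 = 89/93117 = 0.00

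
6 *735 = 4410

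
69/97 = 69/97 =0.71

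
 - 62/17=-62/17 = -  3.65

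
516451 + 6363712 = 6880163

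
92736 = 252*368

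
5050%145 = 120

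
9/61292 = 9/61292 = 0.00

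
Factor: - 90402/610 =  - 741/5= -  3^1 * 5^( - 1 )*13^1*19^1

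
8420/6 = 4210/3 = 1403.33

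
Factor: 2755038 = 2^1*3^1*11^1*13^3*19^1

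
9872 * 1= 9872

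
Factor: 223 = 223^1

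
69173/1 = 69173  =  69173.00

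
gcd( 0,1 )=1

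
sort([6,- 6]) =[-6, 6 ] 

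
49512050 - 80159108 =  - 30647058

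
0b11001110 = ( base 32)6e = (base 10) 206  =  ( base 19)AG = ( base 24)8e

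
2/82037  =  2/82037 = 0.00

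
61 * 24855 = 1516155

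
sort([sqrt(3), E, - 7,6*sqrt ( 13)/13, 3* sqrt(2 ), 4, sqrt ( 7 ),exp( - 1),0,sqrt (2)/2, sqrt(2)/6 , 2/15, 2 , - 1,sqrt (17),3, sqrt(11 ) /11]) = [ - 7, - 1 , 0, 2/15 , sqrt ( 2)/6,sqrt(11)/11, exp( - 1 ) , sqrt( 2)/2,  6*sqrt(13)/13, sqrt(3), 2, sqrt(7),E , 3,4 , sqrt(17 ), 3*sqrt(2)]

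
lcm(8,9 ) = 72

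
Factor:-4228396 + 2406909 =- 1821487 = - 1821487^1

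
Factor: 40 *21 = 840=2^3 *3^1*5^1*7^1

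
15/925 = 3/185 = 0.02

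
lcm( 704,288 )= 6336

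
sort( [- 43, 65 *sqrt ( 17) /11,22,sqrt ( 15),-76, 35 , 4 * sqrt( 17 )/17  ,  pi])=[ - 76 , - 43,  4  *  sqrt ( 17 )/17 , pi, sqrt( 15 ), 22, 65*sqrt(17 )/11,35 ]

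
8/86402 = 4/43201 = 0.00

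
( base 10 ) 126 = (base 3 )11200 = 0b1111110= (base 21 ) 60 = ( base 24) 56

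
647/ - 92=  - 647/92= - 7.03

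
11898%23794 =11898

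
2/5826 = 1/2913 = 0.00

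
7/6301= 7/6301 = 0.00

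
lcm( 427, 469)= 28609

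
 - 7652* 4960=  - 37953920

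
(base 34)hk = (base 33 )I4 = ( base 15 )29d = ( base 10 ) 598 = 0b1001010110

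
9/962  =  9/962 = 0.01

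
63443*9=570987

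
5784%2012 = 1760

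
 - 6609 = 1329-7938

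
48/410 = 24/205 = 0.12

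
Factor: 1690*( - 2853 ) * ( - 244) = 2^3*3^2*5^1*13^2*61^1*317^1 = 1176463080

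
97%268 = 97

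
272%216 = 56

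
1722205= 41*42005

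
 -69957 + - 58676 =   -  128633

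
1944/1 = 1944 = 1944.00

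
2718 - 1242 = 1476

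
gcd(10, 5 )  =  5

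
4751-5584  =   - 833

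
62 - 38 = 24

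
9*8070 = 72630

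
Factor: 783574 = 2^1*11^1*35617^1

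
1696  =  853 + 843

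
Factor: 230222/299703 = 2^1*3^( -1 )* 43^1*2677^1*99901^( - 1)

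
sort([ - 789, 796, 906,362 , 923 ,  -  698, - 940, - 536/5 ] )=[ - 940 , - 789, - 698, - 536/5, 362, 796,906,923] 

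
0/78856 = 0 = 0.00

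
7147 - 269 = 6878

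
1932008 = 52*37154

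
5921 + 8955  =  14876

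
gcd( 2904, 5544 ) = 264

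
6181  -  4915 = 1266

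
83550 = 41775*2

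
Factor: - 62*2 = -124 = -2^2 * 31^1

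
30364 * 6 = 182184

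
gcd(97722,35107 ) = 1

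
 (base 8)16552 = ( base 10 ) 7530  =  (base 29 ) 8rj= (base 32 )7BA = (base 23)E59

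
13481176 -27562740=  - 14081564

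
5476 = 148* 37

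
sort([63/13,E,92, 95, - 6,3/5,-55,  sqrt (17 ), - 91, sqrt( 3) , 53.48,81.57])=[  -  91, -55, - 6,  3/5 , sqrt(3 ),E,sqrt(17),63/13,53.48, 81.57, 92 , 95 ]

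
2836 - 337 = 2499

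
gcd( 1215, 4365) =45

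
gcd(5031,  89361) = 9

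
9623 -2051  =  7572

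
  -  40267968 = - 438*91936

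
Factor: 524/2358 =2^1*3^ ( - 2 ) =2/9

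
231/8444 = 231/8444 = 0.03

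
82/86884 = 41/43442 = 0.00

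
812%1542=812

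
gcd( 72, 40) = 8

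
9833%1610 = 173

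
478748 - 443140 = 35608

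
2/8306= 1/4153= 0.00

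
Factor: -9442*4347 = -41044374 = -2^1*3^3*7^1 *23^1*4721^1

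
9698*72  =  698256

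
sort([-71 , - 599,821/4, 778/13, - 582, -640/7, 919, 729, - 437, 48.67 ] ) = [ - 599, - 582, - 437, -640/7,-71, 48.67, 778/13, 821/4, 729,919 ] 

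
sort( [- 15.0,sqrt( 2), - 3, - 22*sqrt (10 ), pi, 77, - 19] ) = [ - 22*sqrt( 10 ),-19, - 15.0, - 3, sqrt(2), pi,77 ] 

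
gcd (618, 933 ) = 3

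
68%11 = 2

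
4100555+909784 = 5010339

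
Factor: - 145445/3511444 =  - 2^( - 2 )* 5^1*19^1*59^( - 1 ) * 1531^1* 14879^( - 1)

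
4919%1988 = 943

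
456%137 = 45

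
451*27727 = 12504877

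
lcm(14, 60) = 420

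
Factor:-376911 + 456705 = 2^1*3^2*11^1*13^1*31^1=79794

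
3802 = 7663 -3861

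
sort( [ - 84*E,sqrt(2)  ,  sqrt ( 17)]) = [ - 84*E,  sqrt ( 2), sqrt(17) ] 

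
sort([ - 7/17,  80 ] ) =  [ - 7/17,80] 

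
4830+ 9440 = 14270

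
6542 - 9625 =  - 3083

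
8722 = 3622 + 5100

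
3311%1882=1429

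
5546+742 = 6288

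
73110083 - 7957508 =65152575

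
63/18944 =63/18944 = 0.00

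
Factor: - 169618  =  - 2^1*84809^1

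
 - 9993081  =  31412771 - 41405852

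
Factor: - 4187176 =-2^3*7^1*74771^1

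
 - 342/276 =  - 2 + 35/46 = -1.24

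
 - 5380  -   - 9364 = 3984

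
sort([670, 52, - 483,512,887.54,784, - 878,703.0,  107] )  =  [  -  878, - 483, 52,107,512, 670, 703.0, 784, 887.54]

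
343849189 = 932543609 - 588694420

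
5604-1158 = 4446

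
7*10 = 70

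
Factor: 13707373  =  937^1 * 14629^1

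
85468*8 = 683744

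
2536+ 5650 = 8186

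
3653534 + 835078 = 4488612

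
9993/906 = 11+ 9/302= 11.03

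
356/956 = 89/239 = 0.37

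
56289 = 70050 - 13761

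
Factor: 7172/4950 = 2^1*3^(-2)*5^( - 2 )*163^1 = 326/225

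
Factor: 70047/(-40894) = -2^(  -  1 )*3^2*7^( - 1)*23^( - 1 ) *43^1*127^(-1)*181^1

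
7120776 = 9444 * 754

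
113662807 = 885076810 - 771414003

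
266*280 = 74480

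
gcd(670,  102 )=2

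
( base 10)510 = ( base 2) 111111110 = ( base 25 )KA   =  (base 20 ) 15a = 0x1FE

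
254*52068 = 13225272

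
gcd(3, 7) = 1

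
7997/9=888+ 5/9=888.56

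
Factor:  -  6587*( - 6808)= 2^3 * 7^1* 23^1*37^1 * 941^1=44844296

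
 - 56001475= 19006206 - 75007681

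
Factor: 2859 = 3^1*953^1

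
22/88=1/4= 0.25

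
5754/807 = 7+35/269 =7.13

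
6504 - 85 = 6419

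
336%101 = 33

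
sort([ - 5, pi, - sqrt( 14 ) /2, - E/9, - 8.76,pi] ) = [-8.76, - 5 , - sqrt( 14 ) /2,-E/9 , pi,pi]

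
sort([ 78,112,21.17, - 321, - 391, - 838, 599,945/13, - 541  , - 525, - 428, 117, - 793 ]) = [-838, - 793,  -  541, - 525, - 428, - 391, - 321,21.17,945/13,78 , 112,117,599 ]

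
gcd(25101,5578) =2789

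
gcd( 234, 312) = 78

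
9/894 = 3/298 = 0.01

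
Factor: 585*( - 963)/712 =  - 2^ ( - 3)*3^4*5^1*13^1*89^( - 1 )*107^1 =- 563355/712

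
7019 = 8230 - 1211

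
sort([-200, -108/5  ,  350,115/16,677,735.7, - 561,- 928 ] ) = [ - 928, - 561, - 200, - 108/5,115/16, 350,677,735.7]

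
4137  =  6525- 2388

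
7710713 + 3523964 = 11234677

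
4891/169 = 28  +  159/169 = 28.94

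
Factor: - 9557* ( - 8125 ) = 77650625 = 5^4*13^1*19^1*503^1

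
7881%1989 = 1914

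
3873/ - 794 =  - 5+97/794 = -4.88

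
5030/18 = 279+4/9=279.44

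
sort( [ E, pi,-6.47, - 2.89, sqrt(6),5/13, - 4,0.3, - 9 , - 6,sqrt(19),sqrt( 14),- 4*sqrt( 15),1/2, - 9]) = [ - 4*sqrt( 15),-9, - 9, - 6.47,  -  6, - 4, - 2.89,0.3,5/13,1/2,sqrt (6),E,  pi,sqrt( 14 ),  sqrt( 19 )]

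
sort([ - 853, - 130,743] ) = [ - 853, -130, 743]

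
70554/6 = 11759 = 11759.00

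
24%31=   24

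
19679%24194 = 19679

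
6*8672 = 52032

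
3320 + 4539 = 7859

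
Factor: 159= 3^1*53^1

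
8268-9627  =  -1359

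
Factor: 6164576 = 2^5*11^1*83^1*211^1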